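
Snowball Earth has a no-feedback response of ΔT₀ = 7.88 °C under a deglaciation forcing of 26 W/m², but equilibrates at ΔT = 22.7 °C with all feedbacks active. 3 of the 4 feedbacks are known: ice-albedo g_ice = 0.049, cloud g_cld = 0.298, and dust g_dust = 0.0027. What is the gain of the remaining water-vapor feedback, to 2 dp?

Amplification A = ΔT/ΔT₀ = 22.7/7.88 = 2.881.
Total gain g = 1 − 1/A = 1 − 1/2.881 = 0.6529.
Known gains sum to 0.049 + 0.298 + 0.0027 = 0.3497.
g_wv = 0.6529 − 0.3497 = 0.30.

0.30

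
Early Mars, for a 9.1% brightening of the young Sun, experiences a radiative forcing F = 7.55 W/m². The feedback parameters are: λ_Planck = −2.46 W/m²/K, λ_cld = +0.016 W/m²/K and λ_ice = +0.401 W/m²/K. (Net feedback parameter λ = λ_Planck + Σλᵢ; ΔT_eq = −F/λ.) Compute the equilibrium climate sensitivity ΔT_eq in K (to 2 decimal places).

Net feedback parameter λ = (−2.46) + (+0.016) + (+0.401) = -2.043 W/m²/K.
ΔT = −F/λ = −7.55/(-2.043) = 3.70 K.

3.70 K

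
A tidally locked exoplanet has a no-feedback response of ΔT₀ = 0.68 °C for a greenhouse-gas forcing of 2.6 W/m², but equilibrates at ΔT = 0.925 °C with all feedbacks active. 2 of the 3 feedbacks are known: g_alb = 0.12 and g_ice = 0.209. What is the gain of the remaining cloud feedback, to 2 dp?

-0.06

Amplification A = ΔT/ΔT₀ = 0.925/0.68 = 1.36.
Total gain g = 1 − 1/A = 1 − 1/1.36 = 0.2647.
Known gains sum to 0.12 + 0.209 = 0.329.
g_cld = 0.2647 − 0.329 = -0.06.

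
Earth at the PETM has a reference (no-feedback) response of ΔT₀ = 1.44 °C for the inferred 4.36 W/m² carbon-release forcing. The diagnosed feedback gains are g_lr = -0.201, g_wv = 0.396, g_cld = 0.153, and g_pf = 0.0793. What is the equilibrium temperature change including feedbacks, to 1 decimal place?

2.5 °C

Total gain g = -0.201 + 0.396 + 0.153 + 0.0793 = 0.4273.
Amplification A = 1/(1 − 0.4273) = 1.746.
ΔT = 1.44 × 1.746 = 2.5 °C.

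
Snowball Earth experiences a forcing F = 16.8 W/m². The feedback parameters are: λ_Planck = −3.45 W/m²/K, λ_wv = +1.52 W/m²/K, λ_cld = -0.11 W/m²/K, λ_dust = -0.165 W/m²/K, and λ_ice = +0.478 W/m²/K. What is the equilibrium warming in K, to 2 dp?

9.73 K

Net feedback parameter λ = (−3.45) + (+1.52) + (-0.11) + (-0.165) + (+0.478) = -1.727 W/m²/K.
ΔT = −F/λ = −16.8/(-1.727) = 9.73 K.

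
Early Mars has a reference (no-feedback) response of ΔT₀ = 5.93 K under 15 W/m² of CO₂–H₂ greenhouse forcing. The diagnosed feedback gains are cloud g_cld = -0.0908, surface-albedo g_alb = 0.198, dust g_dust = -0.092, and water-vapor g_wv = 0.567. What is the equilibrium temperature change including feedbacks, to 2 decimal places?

Total gain g = -0.0908 + 0.198 − 0.092 + 0.567 = 0.5822.
Amplification A = 1/(1 − 0.5822) = 2.393.
ΔT = 5.93 × 2.393 = 14.19 K.

14.19 K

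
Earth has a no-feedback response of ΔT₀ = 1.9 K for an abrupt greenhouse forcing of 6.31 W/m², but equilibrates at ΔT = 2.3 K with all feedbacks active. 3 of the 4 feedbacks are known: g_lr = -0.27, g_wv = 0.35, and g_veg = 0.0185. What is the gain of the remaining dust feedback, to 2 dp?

Amplification A = ΔT/ΔT₀ = 2.3/1.9 = 1.211.
Total gain g = 1 − 1/A = 1 − 1/1.211 = 0.1742.
Known gains sum to -0.27 + 0.35 + 0.0185 = 0.0985.
g_dust = 0.1742 − 0.0985 = 0.08.

0.08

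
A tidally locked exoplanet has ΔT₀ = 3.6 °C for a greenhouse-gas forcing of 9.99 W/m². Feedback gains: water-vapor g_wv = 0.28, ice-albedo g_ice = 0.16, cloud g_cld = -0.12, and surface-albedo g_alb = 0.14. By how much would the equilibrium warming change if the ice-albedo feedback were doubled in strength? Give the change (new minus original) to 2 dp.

2.81 °C

Original: g = 0.46, ΔT = 3.6/(1−0.46) = 6.6667 °C.
With doubled ice-albedo: g' = 0.62, ΔT' = 3.6/(1−0.62) = 9.4737 °C.
Change = 9.4737 − 6.6667 = 2.81 °C.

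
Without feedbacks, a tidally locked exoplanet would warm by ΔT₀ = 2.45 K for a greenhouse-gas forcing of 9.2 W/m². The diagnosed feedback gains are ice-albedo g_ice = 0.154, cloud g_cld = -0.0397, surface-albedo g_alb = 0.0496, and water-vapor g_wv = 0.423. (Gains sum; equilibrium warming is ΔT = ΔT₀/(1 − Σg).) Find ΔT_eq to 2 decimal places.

5.93 K

Total gain g = 0.154 − 0.0397 + 0.0496 + 0.423 = 0.5869.
Amplification A = 1/(1 − 0.5869) = 2.421.
ΔT = 2.45 × 2.421 = 5.93 K.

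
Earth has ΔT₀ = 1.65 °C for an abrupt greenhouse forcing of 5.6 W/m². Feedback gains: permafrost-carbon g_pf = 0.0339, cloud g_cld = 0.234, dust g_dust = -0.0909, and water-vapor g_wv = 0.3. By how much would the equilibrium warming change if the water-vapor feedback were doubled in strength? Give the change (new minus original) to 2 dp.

Original: g = 0.477, ΔT = 1.65/(1−0.477) = 3.1549 °C.
With doubled water-vapor: g' = 0.777, ΔT' = 1.65/(1−0.777) = 7.3991 °C.
Change = 7.3991 − 3.1549 = 4.24 °C.

4.24 °C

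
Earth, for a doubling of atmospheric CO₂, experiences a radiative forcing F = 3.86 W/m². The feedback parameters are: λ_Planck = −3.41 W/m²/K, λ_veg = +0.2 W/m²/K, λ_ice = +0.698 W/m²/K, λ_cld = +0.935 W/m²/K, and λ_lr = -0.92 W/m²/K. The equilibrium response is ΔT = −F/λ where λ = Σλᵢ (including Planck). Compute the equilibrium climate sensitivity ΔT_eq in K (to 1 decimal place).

Net feedback parameter λ = (−3.41) + (+0.2) + (+0.698) + (+0.935) + (-0.92) = -2.497 W/m²/K.
ΔT = −F/λ = −3.86/(-2.497) = 1.5 K.

1.5 K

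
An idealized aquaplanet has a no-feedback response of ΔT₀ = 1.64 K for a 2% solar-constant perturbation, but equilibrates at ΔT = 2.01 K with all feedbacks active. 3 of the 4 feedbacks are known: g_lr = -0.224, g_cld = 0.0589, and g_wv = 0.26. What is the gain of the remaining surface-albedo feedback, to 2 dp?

Amplification A = ΔT/ΔT₀ = 2.01/1.64 = 1.226.
Total gain g = 1 − 1/A = 1 − 1/1.226 = 0.1843.
Known gains sum to -0.224 + 0.0589 + 0.26 = 0.0949.
g_alb = 0.1843 − 0.0949 = 0.09.

0.09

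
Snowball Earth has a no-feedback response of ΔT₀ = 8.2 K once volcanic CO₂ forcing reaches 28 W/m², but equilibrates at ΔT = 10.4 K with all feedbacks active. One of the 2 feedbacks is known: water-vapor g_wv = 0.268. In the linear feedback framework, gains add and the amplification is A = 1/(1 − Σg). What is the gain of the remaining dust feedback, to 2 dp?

-0.06

Amplification A = ΔT/ΔT₀ = 10.4/8.2 = 1.268.
Total gain g = 1 − 1/A = 1 − 1/1.268 = 0.2114.
The known gain is 0.268.
g_dust = 0.2114 − 0.268 = -0.06.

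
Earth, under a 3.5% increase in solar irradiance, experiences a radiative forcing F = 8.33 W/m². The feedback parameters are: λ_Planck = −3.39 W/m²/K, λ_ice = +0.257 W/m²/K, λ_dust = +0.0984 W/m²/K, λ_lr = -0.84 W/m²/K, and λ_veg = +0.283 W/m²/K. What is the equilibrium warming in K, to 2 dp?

Net feedback parameter λ = (−3.39) + (+0.257) + (+0.0984) + (-0.84) + (+0.283) = -3.5916 W/m²/K.
ΔT = −F/λ = −8.33/(-3.5916) = 2.32 K.

2.32 K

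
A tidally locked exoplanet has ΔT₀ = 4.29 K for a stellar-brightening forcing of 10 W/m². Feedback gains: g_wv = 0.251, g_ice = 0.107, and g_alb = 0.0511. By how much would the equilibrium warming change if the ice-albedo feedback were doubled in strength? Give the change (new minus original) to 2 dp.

Original: g = 0.4091, ΔT = 4.29/(1−0.4091) = 7.2601 K.
With doubled ice-albedo: g' = 0.5161, ΔT' = 4.29/(1−0.5161) = 8.8655 K.
Change = 8.8655 − 7.2601 = 1.61 K.

1.61 K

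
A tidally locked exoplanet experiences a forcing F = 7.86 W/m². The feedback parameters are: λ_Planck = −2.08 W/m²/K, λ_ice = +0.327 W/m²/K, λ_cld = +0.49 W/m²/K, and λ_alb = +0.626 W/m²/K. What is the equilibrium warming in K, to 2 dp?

Net feedback parameter λ = (−2.08) + (+0.327) + (+0.49) + (+0.626) = -0.637 W/m²/K.
ΔT = −F/λ = −7.86/(-0.637) = 12.34 K.

12.34 K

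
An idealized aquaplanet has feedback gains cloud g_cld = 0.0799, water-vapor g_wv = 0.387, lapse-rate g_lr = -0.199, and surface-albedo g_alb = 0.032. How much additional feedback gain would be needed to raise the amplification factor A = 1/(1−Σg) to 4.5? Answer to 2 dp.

0.48

Current total gain = 0.2999.
Target gain for A = 4.5: g* = 1 − 1/4.5 = 0.7778.
Additional gain needed = 0.7778 − 0.2999 = 0.48.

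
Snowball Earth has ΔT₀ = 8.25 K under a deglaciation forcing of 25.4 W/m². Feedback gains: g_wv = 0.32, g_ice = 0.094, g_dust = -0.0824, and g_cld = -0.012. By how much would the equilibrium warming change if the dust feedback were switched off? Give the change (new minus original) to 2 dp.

1.67 K

Original: g = 0.3196, ΔT = 8.25/(1−0.3196) = 12.1252 K.
Without dust: g' = 0.402, ΔT' = 8.25/(1−0.402) = 13.7960 K.
Change = 13.7960 − 12.1252 = 1.67 K.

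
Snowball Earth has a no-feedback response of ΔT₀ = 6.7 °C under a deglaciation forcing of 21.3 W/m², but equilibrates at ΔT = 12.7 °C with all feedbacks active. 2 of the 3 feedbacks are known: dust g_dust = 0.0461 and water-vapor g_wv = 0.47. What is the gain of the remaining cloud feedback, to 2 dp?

Amplification A = ΔT/ΔT₀ = 12.7/6.7 = 1.896.
Total gain g = 1 − 1/A = 1 − 1/1.896 = 0.4726.
Known gains sum to 0.0461 + 0.47 = 0.5161.
g_cld = 0.4726 − 0.5161 = -0.04.

-0.04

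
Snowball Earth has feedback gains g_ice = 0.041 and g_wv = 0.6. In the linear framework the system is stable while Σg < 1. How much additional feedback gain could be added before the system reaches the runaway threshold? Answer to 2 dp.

0.36

Current total gain = 0.041 + 0.6 = 0.641.
Margin to runaway = 1 − 0.641 = 0.36.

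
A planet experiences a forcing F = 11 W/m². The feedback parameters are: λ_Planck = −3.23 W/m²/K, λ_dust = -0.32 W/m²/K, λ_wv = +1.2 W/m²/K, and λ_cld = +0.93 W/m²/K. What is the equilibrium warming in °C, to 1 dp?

7.7 °C

Net feedback parameter λ = (−3.23) + (-0.32) + (+1.2) + (+0.93) = -1.42 W/m²/K.
ΔT = −F/λ = −11/(-1.42) = 7.7 °C.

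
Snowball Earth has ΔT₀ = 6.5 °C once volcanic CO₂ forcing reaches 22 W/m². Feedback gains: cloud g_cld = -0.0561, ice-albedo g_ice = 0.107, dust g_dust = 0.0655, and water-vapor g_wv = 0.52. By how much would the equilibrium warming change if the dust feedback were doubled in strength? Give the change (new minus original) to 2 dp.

Original: g = 0.6364, ΔT = 6.5/(1−0.6364) = 17.8768 °C.
With doubled dust: g' = 0.7019, ΔT' = 6.5/(1−0.7019) = 21.8048 °C.
Change = 21.8048 − 17.8768 = 3.93 °C.

3.93 °C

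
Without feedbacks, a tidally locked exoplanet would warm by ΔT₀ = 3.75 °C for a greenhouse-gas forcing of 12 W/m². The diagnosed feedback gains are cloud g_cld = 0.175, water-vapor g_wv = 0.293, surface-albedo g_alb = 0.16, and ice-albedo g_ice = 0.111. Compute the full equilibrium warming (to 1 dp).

Total gain g = 0.175 + 0.293 + 0.16 + 0.111 = 0.739.
Amplification A = 1/(1 − 0.739) = 3.831.
ΔT = 3.75 × 3.831 = 14.4 °C.

14.4 °C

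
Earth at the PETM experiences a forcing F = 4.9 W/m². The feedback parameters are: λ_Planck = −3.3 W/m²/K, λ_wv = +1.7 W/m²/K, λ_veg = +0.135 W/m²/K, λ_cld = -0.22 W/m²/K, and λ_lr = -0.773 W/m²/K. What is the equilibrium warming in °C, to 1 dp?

2.0 °C

Net feedback parameter λ = (−3.3) + (+1.7) + (+0.135) + (-0.22) + (-0.773) = -2.458 W/m²/K.
ΔT = −F/λ = −4.9/(-2.458) = 2.0 °C.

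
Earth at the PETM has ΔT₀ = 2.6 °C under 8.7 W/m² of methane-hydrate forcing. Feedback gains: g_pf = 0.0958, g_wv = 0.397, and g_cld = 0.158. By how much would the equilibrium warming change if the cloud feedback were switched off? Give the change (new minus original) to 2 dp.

-2.32 °C

Original: g = 0.6508, ΔT = 2.6/(1−0.6508) = 7.4456 °C.
Without cloud: g' = 0.4928, ΔT' = 2.6/(1−0.4928) = 5.1262 °C.
Change = 5.1262 − 7.4456 = -2.32 °C.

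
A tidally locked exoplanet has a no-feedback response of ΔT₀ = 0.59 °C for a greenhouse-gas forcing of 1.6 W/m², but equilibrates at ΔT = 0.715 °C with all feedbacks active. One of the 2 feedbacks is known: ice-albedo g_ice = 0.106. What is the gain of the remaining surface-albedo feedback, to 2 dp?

Amplification A = ΔT/ΔT₀ = 0.715/0.59 = 1.212.
Total gain g = 1 − 1/A = 1 − 1/1.212 = 0.1749.
The known gain is 0.106.
g_alb = 0.1749 − 0.106 = 0.07.

0.07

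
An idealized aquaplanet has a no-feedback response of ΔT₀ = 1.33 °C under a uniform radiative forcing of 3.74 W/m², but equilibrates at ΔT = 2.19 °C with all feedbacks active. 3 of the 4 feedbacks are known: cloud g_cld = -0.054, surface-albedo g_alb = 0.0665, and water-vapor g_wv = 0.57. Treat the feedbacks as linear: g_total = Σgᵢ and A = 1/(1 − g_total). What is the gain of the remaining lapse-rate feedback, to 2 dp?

-0.19

Amplification A = ΔT/ΔT₀ = 2.19/1.33 = 1.647.
Total gain g = 1 − 1/A = 1 − 1/1.647 = 0.3928.
Known gains sum to -0.054 + 0.0665 + 0.57 = 0.5825.
g_lr = 0.3928 − 0.5825 = -0.19.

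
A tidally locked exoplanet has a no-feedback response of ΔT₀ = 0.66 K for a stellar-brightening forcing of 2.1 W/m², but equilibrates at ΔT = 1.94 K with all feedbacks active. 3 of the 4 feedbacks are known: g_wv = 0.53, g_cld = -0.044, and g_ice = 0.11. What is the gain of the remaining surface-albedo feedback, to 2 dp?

Amplification A = ΔT/ΔT₀ = 1.94/0.66 = 2.939.
Total gain g = 1 − 1/A = 1 − 1/2.939 = 0.6597.
Known gains sum to 0.53 − 0.044 + 0.11 = 0.596.
g_alb = 0.6597 − 0.596 = 0.06.

0.06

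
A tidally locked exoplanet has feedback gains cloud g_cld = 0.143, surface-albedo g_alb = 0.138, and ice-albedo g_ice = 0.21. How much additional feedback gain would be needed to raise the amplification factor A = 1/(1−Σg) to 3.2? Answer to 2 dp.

0.20

Current total gain = 0.491.
Target gain for A = 3.2: g* = 1 − 1/3.2 = 0.6875.
Additional gain needed = 0.6875 − 0.491 = 0.20.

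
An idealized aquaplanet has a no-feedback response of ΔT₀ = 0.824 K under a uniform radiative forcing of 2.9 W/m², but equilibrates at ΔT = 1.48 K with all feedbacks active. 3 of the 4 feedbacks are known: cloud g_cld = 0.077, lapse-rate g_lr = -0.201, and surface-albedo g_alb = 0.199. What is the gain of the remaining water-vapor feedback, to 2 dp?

0.37

Amplification A = ΔT/ΔT₀ = 1.48/0.824 = 1.796.
Total gain g = 1 − 1/A = 1 − 1/1.796 = 0.4432.
Known gains sum to 0.077 − 0.201 + 0.199 = 0.075.
g_wv = 0.4432 − 0.075 = 0.37.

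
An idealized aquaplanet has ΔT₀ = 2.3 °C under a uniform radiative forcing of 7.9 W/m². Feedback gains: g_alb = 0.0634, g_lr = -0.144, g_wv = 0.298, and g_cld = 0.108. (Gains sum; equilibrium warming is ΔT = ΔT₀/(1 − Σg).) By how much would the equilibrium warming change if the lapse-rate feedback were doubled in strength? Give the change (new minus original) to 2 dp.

-0.60 °C

Original: g = 0.3254, ΔT = 2.3/(1−0.3254) = 3.4094 °C.
With doubled lapse-rate: g' = 0.1814, ΔT' = 2.3/(1−0.1814) = 2.8097 °C.
Change = 2.8097 − 3.4094 = -0.60 °C.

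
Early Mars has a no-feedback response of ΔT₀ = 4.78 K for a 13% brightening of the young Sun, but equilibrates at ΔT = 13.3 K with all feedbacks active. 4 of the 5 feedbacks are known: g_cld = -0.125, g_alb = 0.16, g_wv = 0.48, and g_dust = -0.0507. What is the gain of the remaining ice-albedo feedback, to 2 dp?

Amplification A = ΔT/ΔT₀ = 13.3/4.78 = 2.782.
Total gain g = 1 − 1/A = 1 − 1/2.782 = 0.6405.
Known gains sum to -0.125 + 0.16 + 0.48 − 0.0507 = 0.4643.
g_ice = 0.6405 − 0.4643 = 0.18.

0.18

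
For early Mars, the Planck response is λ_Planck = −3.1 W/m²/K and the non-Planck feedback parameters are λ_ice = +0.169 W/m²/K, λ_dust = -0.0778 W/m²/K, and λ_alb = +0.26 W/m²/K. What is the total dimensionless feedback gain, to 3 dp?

0.113

Convert to gains: g_ice = 0.169/3.1 = 0.05452; g_dust = -0.0778/3.1 = -0.0251; g_alb = 0.26/3.1 = 0.08387.
Total gain g = 0.11329.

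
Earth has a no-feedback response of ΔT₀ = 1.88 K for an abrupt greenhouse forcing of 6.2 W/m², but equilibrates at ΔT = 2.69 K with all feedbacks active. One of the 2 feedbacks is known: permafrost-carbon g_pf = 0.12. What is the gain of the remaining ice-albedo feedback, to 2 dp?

0.18

Amplification A = ΔT/ΔT₀ = 2.69/1.88 = 1.431.
Total gain g = 1 − 1/A = 1 − 1/1.431 = 0.3012.
The known gain is 0.12.
g_ice = 0.3012 − 0.12 = 0.18.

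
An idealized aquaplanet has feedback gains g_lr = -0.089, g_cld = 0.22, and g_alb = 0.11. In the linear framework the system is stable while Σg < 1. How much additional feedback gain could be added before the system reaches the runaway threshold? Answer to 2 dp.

Current total gain = -0.089 + 0.22 + 0.11 = 0.241.
Margin to runaway = 1 − 0.241 = 0.76.

0.76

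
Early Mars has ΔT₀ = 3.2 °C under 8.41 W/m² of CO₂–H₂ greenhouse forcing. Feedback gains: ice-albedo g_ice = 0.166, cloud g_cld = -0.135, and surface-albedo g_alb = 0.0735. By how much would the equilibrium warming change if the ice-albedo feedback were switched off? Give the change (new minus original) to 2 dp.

-0.56 °C

Original: g = 0.1045, ΔT = 3.2/(1−0.1045) = 3.5734 °C.
Without ice-albedo: g' = -0.0615, ΔT' = 3.2/(1+0.0615) = 3.0146 °C.
Change = 3.0146 − 3.5734 = -0.56 °C.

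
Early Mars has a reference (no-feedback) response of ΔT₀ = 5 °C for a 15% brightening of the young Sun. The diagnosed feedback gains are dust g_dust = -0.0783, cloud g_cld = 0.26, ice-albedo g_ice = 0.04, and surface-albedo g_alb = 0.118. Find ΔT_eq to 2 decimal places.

7.57 °C

Total gain g = -0.0783 + 0.26 + 0.04 + 0.118 = 0.3397.
Amplification A = 1/(1 − 0.3397) = 1.514.
ΔT = 5 × 1.514 = 7.57 °C.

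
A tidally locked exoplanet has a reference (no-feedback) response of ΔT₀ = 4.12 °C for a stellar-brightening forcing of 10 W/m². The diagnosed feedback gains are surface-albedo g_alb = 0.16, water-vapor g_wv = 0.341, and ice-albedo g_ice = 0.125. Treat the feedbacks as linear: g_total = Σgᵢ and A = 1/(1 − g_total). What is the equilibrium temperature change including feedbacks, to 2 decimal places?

11.02 °C

Total gain g = 0.16 + 0.341 + 0.125 = 0.626.
Amplification A = 1/(1 − 0.626) = 2.674.
ΔT = 4.12 × 2.674 = 11.02 °C.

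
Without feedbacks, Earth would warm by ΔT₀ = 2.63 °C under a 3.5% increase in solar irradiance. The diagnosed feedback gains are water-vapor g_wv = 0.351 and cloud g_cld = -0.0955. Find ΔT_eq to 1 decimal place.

3.5 °C

Total gain g = 0.351 − 0.0955 = 0.2555.
Amplification A = 1/(1 − 0.2555) = 1.343.
ΔT = 2.63 × 1.343 = 3.5 °C.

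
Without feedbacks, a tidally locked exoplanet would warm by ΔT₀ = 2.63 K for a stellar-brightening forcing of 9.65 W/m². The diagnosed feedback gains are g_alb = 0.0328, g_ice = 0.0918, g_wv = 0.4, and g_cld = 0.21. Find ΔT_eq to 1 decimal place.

9.9 K

Total gain g = 0.0328 + 0.0918 + 0.4 + 0.21 = 0.7346.
Amplification A = 1/(1 − 0.7346) = 3.768.
ΔT = 2.63 × 3.768 = 9.9 K.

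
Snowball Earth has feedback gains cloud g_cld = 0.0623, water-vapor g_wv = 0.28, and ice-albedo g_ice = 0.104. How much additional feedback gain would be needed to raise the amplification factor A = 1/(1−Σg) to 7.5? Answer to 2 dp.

0.42

Current total gain = 0.4463.
Target gain for A = 7.5: g* = 1 − 1/7.5 = 0.8667.
Additional gain needed = 0.8667 − 0.4463 = 0.42.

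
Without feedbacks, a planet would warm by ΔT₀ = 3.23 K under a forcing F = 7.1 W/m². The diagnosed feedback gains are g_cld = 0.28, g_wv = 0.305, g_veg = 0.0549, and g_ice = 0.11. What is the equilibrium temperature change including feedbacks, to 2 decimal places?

Total gain g = 0.28 + 0.305 + 0.0549 + 0.11 = 0.7499.
Amplification A = 1/(1 − 0.7499) = 3.998.
ΔT = 3.23 × 3.998 = 12.91 K.

12.91 K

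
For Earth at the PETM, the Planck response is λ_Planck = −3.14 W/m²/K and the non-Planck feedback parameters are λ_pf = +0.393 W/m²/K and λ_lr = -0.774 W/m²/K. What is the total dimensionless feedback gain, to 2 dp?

Convert to gains: g_pf = 0.393/3.14 = 0.1252; g_lr = -0.774/3.14 = -0.2465.
Total gain g = -0.1213.

-0.12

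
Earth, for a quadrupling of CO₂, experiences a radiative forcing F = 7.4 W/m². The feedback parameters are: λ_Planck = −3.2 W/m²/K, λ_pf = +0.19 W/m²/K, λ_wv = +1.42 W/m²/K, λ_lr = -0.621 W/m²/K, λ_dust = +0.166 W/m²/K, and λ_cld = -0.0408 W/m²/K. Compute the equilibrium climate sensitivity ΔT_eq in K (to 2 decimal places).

3.55 K

Net feedback parameter λ = (−3.2) + (+0.19) + (+1.42) + (-0.621) + (+0.166) + (-0.0408) = -2.0858 W/m²/K.
ΔT = −F/λ = −7.4/(-2.0858) = 3.55 K.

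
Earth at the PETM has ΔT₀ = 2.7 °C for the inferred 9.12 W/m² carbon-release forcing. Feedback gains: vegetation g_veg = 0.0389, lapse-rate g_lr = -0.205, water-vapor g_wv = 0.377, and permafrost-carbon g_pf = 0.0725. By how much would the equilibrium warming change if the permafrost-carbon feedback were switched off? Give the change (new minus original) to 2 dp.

Original: g = 0.2834, ΔT = 2.7/(1−0.2834) = 3.7678 °C.
Without permafrost-carbon: g' = 0.2109, ΔT' = 2.7/(1−0.2109) = 3.4216 °C.
Change = 3.4216 − 3.7678 = -0.35 °C.

-0.35 °C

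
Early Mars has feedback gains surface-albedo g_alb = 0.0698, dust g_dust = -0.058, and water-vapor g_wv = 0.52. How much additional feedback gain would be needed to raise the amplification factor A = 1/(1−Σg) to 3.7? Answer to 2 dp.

0.20

Current total gain = 0.5318.
Target gain for A = 3.7: g* = 1 − 1/3.7 = 0.7297.
Additional gain needed = 0.7297 − 0.5318 = 0.20.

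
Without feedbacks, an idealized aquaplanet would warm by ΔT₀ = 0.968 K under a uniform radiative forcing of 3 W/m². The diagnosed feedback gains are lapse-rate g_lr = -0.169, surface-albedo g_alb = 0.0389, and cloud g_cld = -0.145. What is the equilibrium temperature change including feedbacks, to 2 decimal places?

Total gain g = -0.169 + 0.0389 − 0.145 = -0.2751.
Amplification A = 1/(1 + 0.2751) = 0.7843.
ΔT = 0.968 × 0.7843 = 0.76 K.

0.76 K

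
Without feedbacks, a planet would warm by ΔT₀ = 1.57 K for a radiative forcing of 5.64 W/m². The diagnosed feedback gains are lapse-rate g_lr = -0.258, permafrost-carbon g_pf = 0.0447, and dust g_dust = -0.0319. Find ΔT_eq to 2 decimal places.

1.26 K

Total gain g = -0.258 + 0.0447 − 0.0319 = -0.2452.
Amplification A = 1/(1 + 0.2452) = 0.8031.
ΔT = 1.57 × 0.8031 = 1.26 K.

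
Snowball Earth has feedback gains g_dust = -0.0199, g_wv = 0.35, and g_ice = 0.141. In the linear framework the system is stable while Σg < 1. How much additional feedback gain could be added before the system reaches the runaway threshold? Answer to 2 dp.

Current total gain = -0.0199 + 0.35 + 0.141 = 0.4711.
Margin to runaway = 1 − 0.4711 = 0.53.

0.53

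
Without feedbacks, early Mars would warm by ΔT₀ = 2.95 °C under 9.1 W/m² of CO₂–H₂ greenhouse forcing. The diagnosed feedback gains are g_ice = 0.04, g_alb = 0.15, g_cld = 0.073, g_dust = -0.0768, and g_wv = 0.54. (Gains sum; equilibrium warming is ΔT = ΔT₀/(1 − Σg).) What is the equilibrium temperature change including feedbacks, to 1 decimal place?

Total gain g = 0.04 + 0.15 + 0.073 − 0.0768 + 0.54 = 0.7262.
Amplification A = 1/(1 − 0.7262) = 3.652.
ΔT = 2.95 × 3.652 = 10.8 °C.

10.8 °C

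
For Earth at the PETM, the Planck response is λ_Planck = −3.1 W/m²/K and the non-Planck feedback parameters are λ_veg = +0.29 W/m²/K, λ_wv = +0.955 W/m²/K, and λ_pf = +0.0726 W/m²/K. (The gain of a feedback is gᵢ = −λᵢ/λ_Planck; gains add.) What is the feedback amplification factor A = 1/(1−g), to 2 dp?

1.74

Convert to gains: g_veg = 0.29/3.1 = 0.09355; g_wv = 0.955/3.1 = 0.3081; g_pf = 0.0726/3.1 = 0.02342.
Total gain g = 0.42507.
A = 1/(1 − 0.42507) = 1.74.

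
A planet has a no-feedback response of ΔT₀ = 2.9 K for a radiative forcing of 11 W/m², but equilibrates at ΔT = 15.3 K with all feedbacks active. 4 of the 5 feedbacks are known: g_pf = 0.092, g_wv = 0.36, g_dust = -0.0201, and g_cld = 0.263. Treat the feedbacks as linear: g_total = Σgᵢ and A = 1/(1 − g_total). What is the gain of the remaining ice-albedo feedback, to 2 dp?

Amplification A = ΔT/ΔT₀ = 15.3/2.9 = 5.276.
Total gain g = 1 − 1/A = 1 − 1/5.276 = 0.8105.
Known gains sum to 0.092 + 0.36 − 0.0201 + 0.263 = 0.6949.
g_ice = 0.8105 − 0.6949 = 0.12.

0.12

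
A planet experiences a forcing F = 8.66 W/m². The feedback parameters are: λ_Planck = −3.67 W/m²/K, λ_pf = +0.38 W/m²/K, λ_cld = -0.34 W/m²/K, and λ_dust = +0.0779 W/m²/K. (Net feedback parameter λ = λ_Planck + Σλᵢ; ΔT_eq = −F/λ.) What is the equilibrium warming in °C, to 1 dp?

2.4 °C

Net feedback parameter λ = (−3.67) + (+0.38) + (-0.34) + (+0.0779) = -3.5521 W/m²/K.
ΔT = −F/λ = −8.66/(-3.5521) = 2.4 °C.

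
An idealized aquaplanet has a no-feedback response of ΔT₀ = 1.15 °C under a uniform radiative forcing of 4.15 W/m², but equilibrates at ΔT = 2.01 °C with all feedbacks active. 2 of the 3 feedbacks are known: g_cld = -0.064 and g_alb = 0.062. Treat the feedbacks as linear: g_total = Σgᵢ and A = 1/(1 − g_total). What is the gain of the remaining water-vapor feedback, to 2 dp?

0.43

Amplification A = ΔT/ΔT₀ = 2.01/1.15 = 1.748.
Total gain g = 1 − 1/A = 1 − 1/1.748 = 0.4279.
Known gains sum to -0.064 + 0.062 = -0.002.
g_wv = 0.4279 + 0.002 = 0.43.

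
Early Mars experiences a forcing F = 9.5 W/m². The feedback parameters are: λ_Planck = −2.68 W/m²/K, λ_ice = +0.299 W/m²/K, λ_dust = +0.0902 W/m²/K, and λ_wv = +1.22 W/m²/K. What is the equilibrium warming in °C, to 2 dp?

Net feedback parameter λ = (−2.68) + (+0.299) + (+0.0902) + (+1.22) = -1.0708 W/m²/K.
ΔT = −F/λ = −9.5/(-1.0708) = 8.87 °C.

8.87 °C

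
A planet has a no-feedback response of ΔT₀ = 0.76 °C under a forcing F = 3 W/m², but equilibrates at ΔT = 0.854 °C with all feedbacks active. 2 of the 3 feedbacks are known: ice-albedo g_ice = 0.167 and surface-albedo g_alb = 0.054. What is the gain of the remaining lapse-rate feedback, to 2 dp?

-0.11

Amplification A = ΔT/ΔT₀ = 0.854/0.76 = 1.124.
Total gain g = 1 − 1/A = 1 − 1/1.124 = 0.1103.
Known gains sum to 0.167 + 0.054 = 0.221.
g_lr = 0.1103 − 0.221 = -0.11.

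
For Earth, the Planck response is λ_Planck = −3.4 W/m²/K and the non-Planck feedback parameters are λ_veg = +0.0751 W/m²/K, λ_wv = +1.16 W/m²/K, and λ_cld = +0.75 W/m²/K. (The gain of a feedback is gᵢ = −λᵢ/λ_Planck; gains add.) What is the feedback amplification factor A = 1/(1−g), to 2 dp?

2.40

Convert to gains: g_veg = 0.0751/3.4 = 0.02209; g_wv = 1.16/3.4 = 0.3412; g_cld = 0.75/3.4 = 0.2206.
Total gain g = 0.58389.
A = 1/(1 − 0.58389) = 2.40.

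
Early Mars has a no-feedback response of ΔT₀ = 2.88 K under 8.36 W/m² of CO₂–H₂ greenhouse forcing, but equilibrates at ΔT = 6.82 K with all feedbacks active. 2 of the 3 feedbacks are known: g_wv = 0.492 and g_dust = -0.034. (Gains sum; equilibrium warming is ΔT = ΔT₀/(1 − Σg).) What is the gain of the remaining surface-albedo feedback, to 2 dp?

0.12

Amplification A = ΔT/ΔT₀ = 6.82/2.88 = 2.368.
Total gain g = 1 − 1/A = 1 − 1/2.368 = 0.5777.
Known gains sum to 0.492 − 0.034 = 0.458.
g_alb = 0.5777 − 0.458 = 0.12.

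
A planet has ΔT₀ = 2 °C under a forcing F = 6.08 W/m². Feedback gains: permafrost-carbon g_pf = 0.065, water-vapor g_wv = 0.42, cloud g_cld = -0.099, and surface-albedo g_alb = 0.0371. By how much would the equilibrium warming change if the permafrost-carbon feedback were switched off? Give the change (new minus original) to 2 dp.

-0.35 °C

Original: g = 0.4231, ΔT = 2/(1−0.4231) = 3.4668 °C.
Without permafrost-carbon: g' = 0.3581, ΔT' = 2/(1−0.3581) = 3.1158 °C.
Change = 3.1158 − 3.4668 = -0.35 °C.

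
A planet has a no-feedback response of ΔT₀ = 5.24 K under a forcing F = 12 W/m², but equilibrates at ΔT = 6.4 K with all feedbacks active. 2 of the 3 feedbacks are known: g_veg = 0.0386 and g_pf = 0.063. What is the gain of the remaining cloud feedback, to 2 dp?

Amplification A = ΔT/ΔT₀ = 6.4/5.24 = 1.221.
Total gain g = 1 − 1/A = 1 − 1/1.221 = 0.181.
Known gains sum to 0.0386 + 0.063 = 0.1016.
g_cld = 0.181 − 0.1016 = 0.08.

0.08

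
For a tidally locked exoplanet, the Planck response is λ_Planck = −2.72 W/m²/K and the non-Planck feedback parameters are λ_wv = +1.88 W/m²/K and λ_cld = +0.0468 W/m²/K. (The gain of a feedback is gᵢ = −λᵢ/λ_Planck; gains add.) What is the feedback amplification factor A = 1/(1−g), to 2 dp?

3.43

Convert to gains: g_wv = 1.88/2.72 = 0.6912; g_cld = 0.0468/2.72 = 0.01721.
Total gain g = 0.70841.
A = 1/(1 − 0.70841) = 3.43.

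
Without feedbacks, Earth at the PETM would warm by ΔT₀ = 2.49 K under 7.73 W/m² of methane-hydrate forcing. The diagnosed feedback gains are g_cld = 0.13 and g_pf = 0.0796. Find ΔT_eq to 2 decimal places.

Total gain g = 0.13 + 0.0796 = 0.2096.
Amplification A = 1/(1 − 0.2096) = 1.265.
ΔT = 2.49 × 1.265 = 3.15 K.

3.15 K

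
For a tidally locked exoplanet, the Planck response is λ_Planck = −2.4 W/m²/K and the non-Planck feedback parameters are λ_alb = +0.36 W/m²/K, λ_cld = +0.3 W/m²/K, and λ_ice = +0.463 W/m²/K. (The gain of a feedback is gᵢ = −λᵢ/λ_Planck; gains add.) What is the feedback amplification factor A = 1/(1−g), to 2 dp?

Convert to gains: g_alb = 0.36/2.4 = 0.15; g_cld = 0.3/2.4 = 0.125; g_ice = 0.463/2.4 = 0.1929.
Total gain g = 0.4679.
A = 1/(1 − 0.4679) = 1.88.

1.88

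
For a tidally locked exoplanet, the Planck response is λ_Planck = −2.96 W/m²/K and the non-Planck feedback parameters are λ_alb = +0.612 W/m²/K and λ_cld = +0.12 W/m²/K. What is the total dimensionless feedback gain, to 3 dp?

0.247

Convert to gains: g_alb = 0.612/2.96 = 0.2068; g_cld = 0.12/2.96 = 0.04054.
Total gain g = 0.24734.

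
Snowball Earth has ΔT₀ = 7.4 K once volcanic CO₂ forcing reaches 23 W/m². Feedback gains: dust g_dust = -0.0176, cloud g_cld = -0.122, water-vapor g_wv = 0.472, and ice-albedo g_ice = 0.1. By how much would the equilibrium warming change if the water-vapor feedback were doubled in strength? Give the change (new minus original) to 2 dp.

64.37 K

Original: g = 0.4324, ΔT = 7.4/(1−0.4324) = 13.0374 K.
With doubled water-vapor: g' = 0.9044, ΔT' = 7.4/(1−0.9044) = 77.4059 K.
Change = 77.4059 − 13.0374 = 64.37 K.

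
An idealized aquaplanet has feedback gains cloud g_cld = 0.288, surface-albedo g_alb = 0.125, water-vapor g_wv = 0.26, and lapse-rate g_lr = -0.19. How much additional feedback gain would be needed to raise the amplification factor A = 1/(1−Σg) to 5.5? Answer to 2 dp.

0.34

Current total gain = 0.483.
Target gain for A = 5.5: g* = 1 − 1/5.5 = 0.8182.
Additional gain needed = 0.8182 − 0.483 = 0.34.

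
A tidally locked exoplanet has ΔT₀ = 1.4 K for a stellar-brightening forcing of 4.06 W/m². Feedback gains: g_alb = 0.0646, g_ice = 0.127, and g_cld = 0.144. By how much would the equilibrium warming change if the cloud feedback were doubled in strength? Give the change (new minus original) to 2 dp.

Original: g = 0.3356, ΔT = 1.4/(1−0.3356) = 2.1072 K.
With doubled cloud: g' = 0.4796, ΔT' = 1.4/(1−0.4796) = 2.6902 K.
Change = 2.6902 − 2.1072 = 0.58 K.

0.58 K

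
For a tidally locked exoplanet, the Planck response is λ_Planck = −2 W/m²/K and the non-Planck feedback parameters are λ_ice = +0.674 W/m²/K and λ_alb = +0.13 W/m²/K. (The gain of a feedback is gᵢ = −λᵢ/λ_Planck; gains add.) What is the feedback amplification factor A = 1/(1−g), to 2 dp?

1.67

Convert to gains: g_ice = 0.674/2 = 0.337; g_alb = 0.13/2 = 0.065.
Total gain g = 0.402.
A = 1/(1 − 0.402) = 1.67.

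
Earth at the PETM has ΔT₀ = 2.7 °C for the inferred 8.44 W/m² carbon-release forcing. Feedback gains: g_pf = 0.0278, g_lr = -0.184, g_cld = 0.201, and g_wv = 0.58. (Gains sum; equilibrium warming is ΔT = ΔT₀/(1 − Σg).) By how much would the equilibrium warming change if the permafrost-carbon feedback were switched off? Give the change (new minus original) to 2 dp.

-0.50 °C

Original: g = 0.6248, ΔT = 2.7/(1−0.6248) = 7.1962 °C.
Without permafrost-carbon: g' = 0.597, ΔT' = 2.7/(1−0.597) = 6.6998 °C.
Change = 6.6998 − 7.1962 = -0.50 °C.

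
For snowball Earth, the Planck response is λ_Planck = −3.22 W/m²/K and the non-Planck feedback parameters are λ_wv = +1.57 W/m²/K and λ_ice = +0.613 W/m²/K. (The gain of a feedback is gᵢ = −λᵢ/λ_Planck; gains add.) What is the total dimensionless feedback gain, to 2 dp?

Convert to gains: g_wv = 1.57/3.22 = 0.4876; g_ice = 0.613/3.22 = 0.1904.
Total gain g = 0.678.

0.68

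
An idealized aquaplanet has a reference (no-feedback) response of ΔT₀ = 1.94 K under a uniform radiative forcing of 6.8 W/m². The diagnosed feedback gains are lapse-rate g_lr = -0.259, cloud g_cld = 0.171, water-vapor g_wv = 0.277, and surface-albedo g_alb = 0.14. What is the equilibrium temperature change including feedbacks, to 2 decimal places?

2.89 K

Total gain g = -0.259 + 0.171 + 0.277 + 0.14 = 0.329.
Amplification A = 1/(1 − 0.329) = 1.49.
ΔT = 1.94 × 1.49 = 2.89 K.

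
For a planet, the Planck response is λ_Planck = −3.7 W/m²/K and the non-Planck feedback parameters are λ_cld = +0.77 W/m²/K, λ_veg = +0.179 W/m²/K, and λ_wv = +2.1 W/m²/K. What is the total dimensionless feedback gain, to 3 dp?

0.824

Convert to gains: g_cld = 0.77/3.7 = 0.2081; g_veg = 0.179/3.7 = 0.04838; g_wv = 2.1/3.7 = 0.5676.
Total gain g = 0.82408.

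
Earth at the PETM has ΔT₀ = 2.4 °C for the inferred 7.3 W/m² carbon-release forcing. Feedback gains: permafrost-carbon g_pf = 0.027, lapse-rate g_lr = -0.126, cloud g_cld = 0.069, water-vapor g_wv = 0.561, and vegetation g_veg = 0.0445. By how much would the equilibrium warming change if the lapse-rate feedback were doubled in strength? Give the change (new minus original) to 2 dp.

Original: g = 0.5755, ΔT = 2.4/(1−0.5755) = 5.6537 °C.
With doubled lapse-rate: g' = 0.4495, ΔT' = 2.4/(1−0.4495) = 4.3597 °C.
Change = 4.3597 − 5.6537 = -1.29 °C.

-1.29 °C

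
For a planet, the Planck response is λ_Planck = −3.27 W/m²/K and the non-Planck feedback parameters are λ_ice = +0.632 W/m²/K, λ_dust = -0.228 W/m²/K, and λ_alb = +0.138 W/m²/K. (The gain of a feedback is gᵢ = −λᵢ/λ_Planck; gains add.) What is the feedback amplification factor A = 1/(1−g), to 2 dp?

1.20

Convert to gains: g_ice = 0.632/3.27 = 0.1933; g_dust = -0.228/3.27 = -0.06972; g_alb = 0.138/3.27 = 0.0422.
Total gain g = 0.16578.
A = 1/(1 − 0.16578) = 1.20.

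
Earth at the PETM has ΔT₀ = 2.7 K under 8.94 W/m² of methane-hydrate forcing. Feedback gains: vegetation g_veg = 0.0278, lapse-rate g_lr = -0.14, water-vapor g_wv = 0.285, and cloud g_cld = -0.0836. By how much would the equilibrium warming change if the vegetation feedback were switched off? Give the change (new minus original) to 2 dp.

-0.09 K

Original: g = 0.0892, ΔT = 2.7/(1−0.0892) = 2.9644 K.
Without vegetation: g' = 0.0614, ΔT' = 2.7/(1−0.0614) = 2.8766 K.
Change = 2.8766 − 2.9644 = -0.09 K.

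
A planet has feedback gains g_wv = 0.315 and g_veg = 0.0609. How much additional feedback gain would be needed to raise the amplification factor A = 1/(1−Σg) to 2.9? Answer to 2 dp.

0.28

Current total gain = 0.3759.
Target gain for A = 2.9: g* = 1 − 1/2.9 = 0.6552.
Additional gain needed = 0.6552 − 0.3759 = 0.28.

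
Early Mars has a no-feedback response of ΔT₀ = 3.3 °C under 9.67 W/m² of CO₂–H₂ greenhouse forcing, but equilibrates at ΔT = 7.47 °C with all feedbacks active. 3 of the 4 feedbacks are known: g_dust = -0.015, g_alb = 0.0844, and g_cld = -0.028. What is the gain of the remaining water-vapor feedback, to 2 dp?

0.52

Amplification A = ΔT/ΔT₀ = 7.47/3.3 = 2.264.
Total gain g = 1 − 1/A = 1 − 1/2.264 = 0.5583.
Known gains sum to -0.015 + 0.0844 − 0.028 = 0.0414.
g_wv = 0.5583 − 0.0414 = 0.52.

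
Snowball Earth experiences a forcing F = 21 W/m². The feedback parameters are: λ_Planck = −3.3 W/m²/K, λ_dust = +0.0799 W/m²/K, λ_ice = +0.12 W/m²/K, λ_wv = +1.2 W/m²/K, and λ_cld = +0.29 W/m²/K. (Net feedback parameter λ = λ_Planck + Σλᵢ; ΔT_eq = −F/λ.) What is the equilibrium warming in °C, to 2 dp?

13.04 °C

Net feedback parameter λ = (−3.3) + (+0.0799) + (+0.12) + (+1.2) + (+0.29) = -1.6101 W/m²/K.
ΔT = −F/λ = −21/(-1.6101) = 13.04 °C.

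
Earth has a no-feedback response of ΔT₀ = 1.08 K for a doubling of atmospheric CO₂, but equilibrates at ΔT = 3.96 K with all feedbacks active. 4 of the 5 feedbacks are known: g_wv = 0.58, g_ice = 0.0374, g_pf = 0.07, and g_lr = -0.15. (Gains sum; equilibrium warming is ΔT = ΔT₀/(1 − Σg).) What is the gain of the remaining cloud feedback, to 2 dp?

0.19

Amplification A = ΔT/ΔT₀ = 3.96/1.08 = 3.667.
Total gain g = 1 − 1/A = 1 − 1/3.667 = 0.7273.
Known gains sum to 0.58 + 0.0374 + 0.07 − 0.15 = 0.5374.
g_cld = 0.7273 − 0.5374 = 0.19.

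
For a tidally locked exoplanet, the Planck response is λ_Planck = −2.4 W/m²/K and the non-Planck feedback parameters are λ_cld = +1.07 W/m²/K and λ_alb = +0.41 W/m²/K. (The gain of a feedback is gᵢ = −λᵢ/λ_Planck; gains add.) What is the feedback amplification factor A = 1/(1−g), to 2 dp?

Convert to gains: g_cld = 1.07/2.4 = 0.4458; g_alb = 0.41/2.4 = 0.1708.
Total gain g = 0.6166.
A = 1/(1 − 0.6166) = 2.61.

2.61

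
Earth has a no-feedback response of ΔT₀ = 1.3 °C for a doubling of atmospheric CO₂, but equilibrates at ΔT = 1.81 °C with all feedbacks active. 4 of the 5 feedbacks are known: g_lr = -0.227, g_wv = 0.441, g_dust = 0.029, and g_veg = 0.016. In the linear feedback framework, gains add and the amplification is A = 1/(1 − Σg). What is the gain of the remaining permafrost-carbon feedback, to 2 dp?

0.02

Amplification A = ΔT/ΔT₀ = 1.81/1.3 = 1.392.
Total gain g = 1 − 1/A = 1 − 1/1.392 = 0.2816.
Known gains sum to -0.227 + 0.441 + 0.029 + 0.016 = 0.259.
g_pf = 0.2816 − 0.259 = 0.02.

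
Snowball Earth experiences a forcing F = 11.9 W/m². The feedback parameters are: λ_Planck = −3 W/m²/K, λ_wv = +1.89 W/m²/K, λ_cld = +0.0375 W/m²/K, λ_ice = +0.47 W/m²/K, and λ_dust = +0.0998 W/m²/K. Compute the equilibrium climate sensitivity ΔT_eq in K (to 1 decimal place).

Net feedback parameter λ = (−3) + (+1.89) + (+0.0375) + (+0.47) + (+0.0998) = -0.5027 W/m²/K.
ΔT = −F/λ = −11.9/(-0.5027) = 23.7 K.

23.7 K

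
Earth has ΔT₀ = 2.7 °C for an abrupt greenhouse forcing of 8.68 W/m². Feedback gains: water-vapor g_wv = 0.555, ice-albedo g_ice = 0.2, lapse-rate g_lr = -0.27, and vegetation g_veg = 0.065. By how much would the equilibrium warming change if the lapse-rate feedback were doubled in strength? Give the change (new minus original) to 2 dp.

-2.25 °C

Original: g = 0.55, ΔT = 2.7/(1−0.55) = 6.0000 °C.
With doubled lapse-rate: g' = 0.28, ΔT' = 2.7/(1−0.28) = 3.7500 °C.
Change = 3.7500 − 6.0000 = -2.25 °C.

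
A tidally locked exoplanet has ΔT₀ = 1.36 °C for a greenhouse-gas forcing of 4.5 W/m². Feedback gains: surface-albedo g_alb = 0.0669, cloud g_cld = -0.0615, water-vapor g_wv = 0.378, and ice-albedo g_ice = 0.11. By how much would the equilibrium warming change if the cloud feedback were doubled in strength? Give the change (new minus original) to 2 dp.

Original: g = 0.4934, ΔT = 1.36/(1−0.4934) = 2.6846 °C.
With doubled cloud: g' = 0.4319, ΔT' = 1.36/(1−0.4319) = 2.3939 °C.
Change = 2.3939 − 2.6846 = -0.29 °C.

-0.29 °C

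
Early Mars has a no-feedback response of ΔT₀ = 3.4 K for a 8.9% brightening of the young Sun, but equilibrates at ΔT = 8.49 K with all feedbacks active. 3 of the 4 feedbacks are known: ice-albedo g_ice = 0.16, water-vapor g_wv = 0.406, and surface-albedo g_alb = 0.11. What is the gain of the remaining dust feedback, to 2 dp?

-0.08

Amplification A = ΔT/ΔT₀ = 8.49/3.4 = 2.497.
Total gain g = 1 − 1/A = 1 − 1/2.497 = 0.5995.
Known gains sum to 0.16 + 0.406 + 0.11 = 0.676.
g_dust = 0.5995 − 0.676 = -0.08.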